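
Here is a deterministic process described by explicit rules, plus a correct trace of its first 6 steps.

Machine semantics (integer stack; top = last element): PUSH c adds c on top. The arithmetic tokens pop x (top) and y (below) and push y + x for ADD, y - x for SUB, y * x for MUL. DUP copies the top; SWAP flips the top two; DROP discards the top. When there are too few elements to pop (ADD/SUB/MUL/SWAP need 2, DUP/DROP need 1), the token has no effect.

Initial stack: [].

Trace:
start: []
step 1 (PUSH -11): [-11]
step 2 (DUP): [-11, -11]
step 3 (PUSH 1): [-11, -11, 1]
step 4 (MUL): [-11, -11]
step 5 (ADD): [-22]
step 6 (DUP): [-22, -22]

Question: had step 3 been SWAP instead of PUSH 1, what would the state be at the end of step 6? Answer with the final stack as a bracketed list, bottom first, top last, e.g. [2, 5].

[121, 121]

(re-executing from step 3 with the substitution; state before step 3: [-11, -11])
step 3 (SWAP): [-11, -11]
step 4 (MUL): [121]
step 5 (ADD): [121]
step 6 (DUP): [121, 121]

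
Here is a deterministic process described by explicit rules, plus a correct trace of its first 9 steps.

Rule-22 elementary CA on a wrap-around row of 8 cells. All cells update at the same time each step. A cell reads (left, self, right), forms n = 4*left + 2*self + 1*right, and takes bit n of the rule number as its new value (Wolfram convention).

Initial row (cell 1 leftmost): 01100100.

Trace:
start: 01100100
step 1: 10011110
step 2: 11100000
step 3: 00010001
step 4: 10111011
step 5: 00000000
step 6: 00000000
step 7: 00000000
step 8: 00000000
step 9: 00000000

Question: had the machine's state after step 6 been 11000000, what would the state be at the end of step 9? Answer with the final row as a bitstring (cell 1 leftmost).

state after step 6 := 11000000
step 7: 00100001
step 8: 11110011
step 9: 00001100

00001100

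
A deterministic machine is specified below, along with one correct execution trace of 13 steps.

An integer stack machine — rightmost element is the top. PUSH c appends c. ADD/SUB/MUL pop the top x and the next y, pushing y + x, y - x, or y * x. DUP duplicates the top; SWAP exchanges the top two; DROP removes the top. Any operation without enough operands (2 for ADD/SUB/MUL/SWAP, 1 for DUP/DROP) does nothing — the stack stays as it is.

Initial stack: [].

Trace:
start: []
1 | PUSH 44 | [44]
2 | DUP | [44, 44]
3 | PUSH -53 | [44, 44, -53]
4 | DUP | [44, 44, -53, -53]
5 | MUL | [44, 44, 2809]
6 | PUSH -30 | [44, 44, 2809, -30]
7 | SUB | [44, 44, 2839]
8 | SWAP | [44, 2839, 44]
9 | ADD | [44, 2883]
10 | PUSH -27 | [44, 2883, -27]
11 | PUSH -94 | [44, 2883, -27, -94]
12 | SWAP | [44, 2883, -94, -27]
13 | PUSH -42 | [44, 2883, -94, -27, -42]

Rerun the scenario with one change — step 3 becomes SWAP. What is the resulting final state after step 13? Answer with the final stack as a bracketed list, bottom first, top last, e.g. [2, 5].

[2010, -94, -27, -42]

(re-executing from step 3 with the substitution; state before step 3: [44, 44])
3 | SWAP | [44, 44]
4 | DUP | [44, 44, 44]
5 | MUL | [44, 1936]
6 | PUSH -30 | [44, 1936, -30]
7 | SUB | [44, 1966]
8 | SWAP | [1966, 44]
9 | ADD | [2010]
10 | PUSH -27 | [2010, -27]
11 | PUSH -94 | [2010, -27, -94]
12 | SWAP | [2010, -94, -27]
13 | PUSH -42 | [2010, -94, -27, -42]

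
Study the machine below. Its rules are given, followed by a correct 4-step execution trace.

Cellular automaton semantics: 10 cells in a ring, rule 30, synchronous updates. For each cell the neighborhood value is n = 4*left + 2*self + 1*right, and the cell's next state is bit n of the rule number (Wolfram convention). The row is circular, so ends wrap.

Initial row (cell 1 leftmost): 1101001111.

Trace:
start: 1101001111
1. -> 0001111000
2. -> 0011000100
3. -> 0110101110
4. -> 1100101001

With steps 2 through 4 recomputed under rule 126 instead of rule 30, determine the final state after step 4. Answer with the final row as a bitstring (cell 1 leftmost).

1100000011

(re-executing steps 2..4 under rule 126; state before step 2: 0001111000)
2. -> 0011001100
3. -> 0111111110
4. -> 1100000011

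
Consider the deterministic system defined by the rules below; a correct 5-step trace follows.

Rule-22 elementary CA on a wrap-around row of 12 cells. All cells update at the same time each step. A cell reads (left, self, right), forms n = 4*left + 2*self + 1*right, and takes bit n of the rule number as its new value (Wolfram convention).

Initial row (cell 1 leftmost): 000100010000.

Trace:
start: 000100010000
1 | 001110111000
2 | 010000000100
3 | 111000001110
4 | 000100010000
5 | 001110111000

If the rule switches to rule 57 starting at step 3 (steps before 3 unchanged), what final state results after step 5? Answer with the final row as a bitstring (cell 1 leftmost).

010111100101

(re-executing steps 3..5 under rule 57; state before step 3: 010000000100)
3 | 001111110011
4 | 101000001010
5 | 010111100101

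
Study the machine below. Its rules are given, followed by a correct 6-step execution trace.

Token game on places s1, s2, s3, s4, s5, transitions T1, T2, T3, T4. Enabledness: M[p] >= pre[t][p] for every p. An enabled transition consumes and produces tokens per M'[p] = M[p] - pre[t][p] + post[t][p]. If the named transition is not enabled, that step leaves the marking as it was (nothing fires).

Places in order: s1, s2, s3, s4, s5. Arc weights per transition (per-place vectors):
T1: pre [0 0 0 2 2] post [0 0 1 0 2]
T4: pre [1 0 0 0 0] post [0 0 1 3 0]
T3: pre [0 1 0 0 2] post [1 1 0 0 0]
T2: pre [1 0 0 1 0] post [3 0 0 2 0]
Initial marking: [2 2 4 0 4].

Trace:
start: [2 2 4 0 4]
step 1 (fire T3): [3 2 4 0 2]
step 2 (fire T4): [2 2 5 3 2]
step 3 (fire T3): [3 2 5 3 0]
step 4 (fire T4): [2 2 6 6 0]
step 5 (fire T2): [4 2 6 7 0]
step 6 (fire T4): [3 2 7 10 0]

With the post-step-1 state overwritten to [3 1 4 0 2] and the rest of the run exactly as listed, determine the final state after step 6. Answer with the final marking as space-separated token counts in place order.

3 1 7 10 0

state after step 1 := [3 1 4 0 2]
step 2 (fire T4): [2 1 5 3 2]
step 3 (fire T3): [3 1 5 3 0]
step 4 (fire T4): [2 1 6 6 0]
step 5 (fire T2): [4 1 6 7 0]
step 6 (fire T4): [3 1 7 10 0]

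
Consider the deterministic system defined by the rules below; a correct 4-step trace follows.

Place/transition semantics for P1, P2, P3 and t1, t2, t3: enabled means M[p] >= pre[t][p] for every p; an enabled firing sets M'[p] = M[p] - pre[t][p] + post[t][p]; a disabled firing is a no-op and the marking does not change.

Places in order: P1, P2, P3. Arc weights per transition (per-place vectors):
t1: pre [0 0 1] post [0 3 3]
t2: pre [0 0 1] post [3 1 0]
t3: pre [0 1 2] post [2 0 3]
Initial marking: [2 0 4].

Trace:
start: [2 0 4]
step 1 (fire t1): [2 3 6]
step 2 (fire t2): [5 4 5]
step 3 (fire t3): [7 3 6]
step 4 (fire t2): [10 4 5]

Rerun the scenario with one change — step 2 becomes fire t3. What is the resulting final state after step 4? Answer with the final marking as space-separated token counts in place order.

(re-executing from step 2 with the substitution; state before step 2: [2 3 6])
step 2 (fire t3): [4 2 7]
step 3 (fire t3): [6 1 8]
step 4 (fire t2): [9 2 7]

9 2 7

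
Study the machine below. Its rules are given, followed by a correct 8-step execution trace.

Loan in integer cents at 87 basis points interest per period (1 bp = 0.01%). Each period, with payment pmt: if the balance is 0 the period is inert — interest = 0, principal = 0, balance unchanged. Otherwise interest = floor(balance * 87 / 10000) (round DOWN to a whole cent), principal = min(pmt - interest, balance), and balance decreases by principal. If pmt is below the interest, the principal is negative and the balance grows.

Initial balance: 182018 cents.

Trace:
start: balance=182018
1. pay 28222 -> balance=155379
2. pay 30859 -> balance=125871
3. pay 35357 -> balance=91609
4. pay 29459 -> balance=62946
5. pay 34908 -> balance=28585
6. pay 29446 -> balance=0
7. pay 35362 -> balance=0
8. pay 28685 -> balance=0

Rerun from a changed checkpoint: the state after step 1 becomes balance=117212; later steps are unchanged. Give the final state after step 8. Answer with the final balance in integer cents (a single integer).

state after step 1 := balance=117212
2. pay 30859 -> balance=87372
3. pay 35357 -> balance=52775
4. pay 29459 -> balance=23775
5. pay 34908 -> balance=0
6. pay 29446 -> balance=0
7. pay 35362 -> balance=0
8. pay 28685 -> balance=0

0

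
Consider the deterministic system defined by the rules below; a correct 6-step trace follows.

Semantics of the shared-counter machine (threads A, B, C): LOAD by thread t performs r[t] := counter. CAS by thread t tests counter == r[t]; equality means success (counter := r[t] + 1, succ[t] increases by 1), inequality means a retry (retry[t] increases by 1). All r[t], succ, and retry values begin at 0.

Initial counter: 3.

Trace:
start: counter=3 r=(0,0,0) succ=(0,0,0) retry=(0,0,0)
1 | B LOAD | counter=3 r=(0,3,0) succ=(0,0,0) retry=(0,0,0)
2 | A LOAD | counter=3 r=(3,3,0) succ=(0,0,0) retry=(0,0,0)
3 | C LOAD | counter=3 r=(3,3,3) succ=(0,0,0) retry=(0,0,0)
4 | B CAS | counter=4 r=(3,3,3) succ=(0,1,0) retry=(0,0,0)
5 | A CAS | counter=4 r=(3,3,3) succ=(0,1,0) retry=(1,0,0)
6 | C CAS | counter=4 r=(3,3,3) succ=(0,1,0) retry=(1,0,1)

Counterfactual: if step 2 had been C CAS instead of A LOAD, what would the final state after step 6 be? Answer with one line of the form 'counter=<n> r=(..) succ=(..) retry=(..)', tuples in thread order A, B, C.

(re-executing from step 2 with the substitution; state before step 2: counter=3 r=(0,3,0) succ=(0,0,0) retry=(0,0,0))
2 | C CAS | counter=3 r=(0,3,0) succ=(0,0,0) retry=(0,0,1)
3 | C LOAD | counter=3 r=(0,3,3) succ=(0,0,0) retry=(0,0,1)
4 | B CAS | counter=4 r=(0,3,3) succ=(0,1,0) retry=(0,0,1)
5 | A CAS | counter=4 r=(0,3,3) succ=(0,1,0) retry=(1,0,1)
6 | C CAS | counter=4 r=(0,3,3) succ=(0,1,0) retry=(1,0,2)

counter=4 r=(0,3,3) succ=(0,1,0) retry=(1,0,2)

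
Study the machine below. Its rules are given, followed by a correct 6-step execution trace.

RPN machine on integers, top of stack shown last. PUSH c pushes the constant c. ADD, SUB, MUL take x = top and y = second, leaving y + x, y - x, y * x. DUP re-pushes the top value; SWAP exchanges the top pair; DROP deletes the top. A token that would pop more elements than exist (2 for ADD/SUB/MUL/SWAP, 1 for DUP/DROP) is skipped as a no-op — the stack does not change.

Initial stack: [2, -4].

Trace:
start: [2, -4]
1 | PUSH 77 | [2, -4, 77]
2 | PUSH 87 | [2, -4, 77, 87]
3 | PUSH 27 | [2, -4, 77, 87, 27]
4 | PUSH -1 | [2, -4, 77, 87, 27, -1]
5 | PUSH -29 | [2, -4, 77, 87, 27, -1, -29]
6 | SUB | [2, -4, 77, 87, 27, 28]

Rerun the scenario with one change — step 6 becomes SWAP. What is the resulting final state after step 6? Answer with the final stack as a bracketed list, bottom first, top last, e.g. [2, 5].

(re-executing from step 6 with the substitution; state before step 6: [2, -4, 77, 87, 27, -1, -29])
6 | SWAP | [2, -4, 77, 87, 27, -29, -1]

[2, -4, 77, 87, 27, -29, -1]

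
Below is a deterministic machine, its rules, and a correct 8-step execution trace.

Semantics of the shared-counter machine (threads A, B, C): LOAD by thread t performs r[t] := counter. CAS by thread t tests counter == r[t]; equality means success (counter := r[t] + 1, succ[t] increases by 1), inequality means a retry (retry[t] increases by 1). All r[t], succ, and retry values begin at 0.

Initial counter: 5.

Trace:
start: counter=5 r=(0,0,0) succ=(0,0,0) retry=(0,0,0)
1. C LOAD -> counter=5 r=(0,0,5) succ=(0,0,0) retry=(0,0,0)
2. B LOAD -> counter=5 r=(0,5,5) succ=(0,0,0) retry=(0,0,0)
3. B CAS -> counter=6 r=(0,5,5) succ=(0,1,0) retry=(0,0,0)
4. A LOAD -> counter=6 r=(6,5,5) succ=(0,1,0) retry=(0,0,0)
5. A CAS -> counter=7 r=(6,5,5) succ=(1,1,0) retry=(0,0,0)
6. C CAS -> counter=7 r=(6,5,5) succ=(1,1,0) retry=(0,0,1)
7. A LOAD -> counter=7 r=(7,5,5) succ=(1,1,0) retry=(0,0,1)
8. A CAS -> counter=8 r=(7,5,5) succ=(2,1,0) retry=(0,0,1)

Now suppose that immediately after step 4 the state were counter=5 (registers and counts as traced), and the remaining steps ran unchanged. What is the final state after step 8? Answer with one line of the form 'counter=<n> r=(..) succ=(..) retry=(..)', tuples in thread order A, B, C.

counter=7 r=(6,5,5) succ=(1,1,1) retry=(1,0,0)

state after step 4 := counter=5 r=(6,5,5) succ=(0,1,0) retry=(0,0,0)
5. A CAS -> counter=5 r=(6,5,5) succ=(0,1,0) retry=(1,0,0)
6. C CAS -> counter=6 r=(6,5,5) succ=(0,1,1) retry=(1,0,0)
7. A LOAD -> counter=6 r=(6,5,5) succ=(0,1,1) retry=(1,0,0)
8. A CAS -> counter=7 r=(6,5,5) succ=(1,1,1) retry=(1,0,0)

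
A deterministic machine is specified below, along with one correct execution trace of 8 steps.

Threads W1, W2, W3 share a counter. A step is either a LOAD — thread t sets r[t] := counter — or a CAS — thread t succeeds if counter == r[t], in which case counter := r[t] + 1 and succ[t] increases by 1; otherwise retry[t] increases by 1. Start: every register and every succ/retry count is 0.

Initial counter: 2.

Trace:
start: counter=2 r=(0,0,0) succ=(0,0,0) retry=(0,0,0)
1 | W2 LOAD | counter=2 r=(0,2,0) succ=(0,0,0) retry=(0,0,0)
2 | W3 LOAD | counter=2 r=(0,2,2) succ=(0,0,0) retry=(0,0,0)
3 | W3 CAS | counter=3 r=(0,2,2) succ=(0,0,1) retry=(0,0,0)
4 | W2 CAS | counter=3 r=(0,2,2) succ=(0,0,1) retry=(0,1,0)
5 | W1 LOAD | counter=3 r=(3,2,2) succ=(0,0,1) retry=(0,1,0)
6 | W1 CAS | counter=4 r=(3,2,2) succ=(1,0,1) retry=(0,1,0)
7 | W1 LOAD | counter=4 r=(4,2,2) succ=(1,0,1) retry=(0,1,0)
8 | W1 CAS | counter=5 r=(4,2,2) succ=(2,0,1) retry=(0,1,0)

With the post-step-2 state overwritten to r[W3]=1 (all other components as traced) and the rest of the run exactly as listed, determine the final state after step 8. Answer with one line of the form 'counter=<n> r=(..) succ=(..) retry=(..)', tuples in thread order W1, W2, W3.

state after step 2 := counter=2 r=(0,2,1) succ=(0,0,0) retry=(0,0,0)
3 | W3 CAS | counter=2 r=(0,2,1) succ=(0,0,0) retry=(0,0,1)
4 | W2 CAS | counter=3 r=(0,2,1) succ=(0,1,0) retry=(0,0,1)
5 | W1 LOAD | counter=3 r=(3,2,1) succ=(0,1,0) retry=(0,0,1)
6 | W1 CAS | counter=4 r=(3,2,1) succ=(1,1,0) retry=(0,0,1)
7 | W1 LOAD | counter=4 r=(4,2,1) succ=(1,1,0) retry=(0,0,1)
8 | W1 CAS | counter=5 r=(4,2,1) succ=(2,1,0) retry=(0,0,1)

counter=5 r=(4,2,1) succ=(2,1,0) retry=(0,0,1)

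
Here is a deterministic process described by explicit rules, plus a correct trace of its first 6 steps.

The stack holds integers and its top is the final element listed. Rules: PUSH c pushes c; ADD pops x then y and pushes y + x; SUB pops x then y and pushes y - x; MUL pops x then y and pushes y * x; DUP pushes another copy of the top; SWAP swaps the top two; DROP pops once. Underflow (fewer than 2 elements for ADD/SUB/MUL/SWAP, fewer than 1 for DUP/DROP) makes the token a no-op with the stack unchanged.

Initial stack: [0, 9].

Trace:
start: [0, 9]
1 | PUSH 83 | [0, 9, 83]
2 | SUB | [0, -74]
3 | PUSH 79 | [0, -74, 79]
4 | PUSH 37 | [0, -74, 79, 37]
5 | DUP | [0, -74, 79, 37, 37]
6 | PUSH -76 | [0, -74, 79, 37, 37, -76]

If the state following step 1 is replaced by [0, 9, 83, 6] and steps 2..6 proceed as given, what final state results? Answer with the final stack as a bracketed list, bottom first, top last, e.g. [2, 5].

[0, 9, 77, 79, 37, 37, -76]

state after step 1 := [0, 9, 83, 6]
2 | SUB | [0, 9, 77]
3 | PUSH 79 | [0, 9, 77, 79]
4 | PUSH 37 | [0, 9, 77, 79, 37]
5 | DUP | [0, 9, 77, 79, 37, 37]
6 | PUSH -76 | [0, 9, 77, 79, 37, 37, -76]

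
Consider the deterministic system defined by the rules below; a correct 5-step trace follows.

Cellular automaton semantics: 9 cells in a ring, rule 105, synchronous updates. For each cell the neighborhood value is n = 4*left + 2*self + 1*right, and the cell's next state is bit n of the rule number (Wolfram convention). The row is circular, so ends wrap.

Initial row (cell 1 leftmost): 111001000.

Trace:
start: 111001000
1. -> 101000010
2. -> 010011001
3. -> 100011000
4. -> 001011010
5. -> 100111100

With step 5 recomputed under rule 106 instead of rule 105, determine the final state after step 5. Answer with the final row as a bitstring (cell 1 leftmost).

(re-executing step 5 under rule 106; state before step 5: 001011010)
5. -> 010111100

010111100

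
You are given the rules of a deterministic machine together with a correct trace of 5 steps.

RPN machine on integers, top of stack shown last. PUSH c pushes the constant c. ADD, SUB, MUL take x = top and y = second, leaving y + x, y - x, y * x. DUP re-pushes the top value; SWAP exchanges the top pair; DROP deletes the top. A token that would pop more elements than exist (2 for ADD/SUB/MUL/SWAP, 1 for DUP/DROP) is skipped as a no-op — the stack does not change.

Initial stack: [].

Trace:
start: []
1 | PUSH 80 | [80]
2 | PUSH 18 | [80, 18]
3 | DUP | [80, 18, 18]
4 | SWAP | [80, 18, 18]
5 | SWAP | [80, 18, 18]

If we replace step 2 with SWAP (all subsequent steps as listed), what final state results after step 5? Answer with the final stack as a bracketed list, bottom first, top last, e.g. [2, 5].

(re-executing from step 2 with the substitution; state before step 2: [80])
2 | SWAP | [80]
3 | DUP | [80, 80]
4 | SWAP | [80, 80]
5 | SWAP | [80, 80]

[80, 80]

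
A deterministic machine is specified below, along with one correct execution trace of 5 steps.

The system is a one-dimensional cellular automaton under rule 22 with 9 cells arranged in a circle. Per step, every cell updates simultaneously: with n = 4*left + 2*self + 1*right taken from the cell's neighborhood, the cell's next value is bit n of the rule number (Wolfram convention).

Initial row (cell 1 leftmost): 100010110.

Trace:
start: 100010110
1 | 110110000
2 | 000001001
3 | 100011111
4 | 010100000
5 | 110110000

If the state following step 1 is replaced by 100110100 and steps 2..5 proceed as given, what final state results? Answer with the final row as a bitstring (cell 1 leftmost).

010000010

state after step 1 := 100110100
2 | 111000111
3 | 000101000
4 | 001101100
5 | 010000010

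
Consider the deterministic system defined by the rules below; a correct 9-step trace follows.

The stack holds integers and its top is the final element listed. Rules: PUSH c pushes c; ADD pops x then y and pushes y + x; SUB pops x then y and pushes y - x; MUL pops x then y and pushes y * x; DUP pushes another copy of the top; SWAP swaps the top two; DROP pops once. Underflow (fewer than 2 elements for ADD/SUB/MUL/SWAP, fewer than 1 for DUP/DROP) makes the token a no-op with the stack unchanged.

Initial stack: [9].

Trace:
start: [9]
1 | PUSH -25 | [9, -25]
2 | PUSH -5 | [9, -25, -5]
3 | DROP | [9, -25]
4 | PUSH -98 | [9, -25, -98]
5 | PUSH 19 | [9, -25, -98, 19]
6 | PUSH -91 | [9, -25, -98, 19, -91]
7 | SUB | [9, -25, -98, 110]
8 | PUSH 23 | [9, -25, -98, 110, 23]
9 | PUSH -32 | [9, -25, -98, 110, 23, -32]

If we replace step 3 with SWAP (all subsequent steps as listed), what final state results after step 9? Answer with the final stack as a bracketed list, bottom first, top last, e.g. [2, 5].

[9, -5, -25, -98, 110, 23, -32]

(re-executing from step 3 with the substitution; state before step 3: [9, -25, -5])
3 | SWAP | [9, -5, -25]
4 | PUSH -98 | [9, -5, -25, -98]
5 | PUSH 19 | [9, -5, -25, -98, 19]
6 | PUSH -91 | [9, -5, -25, -98, 19, -91]
7 | SUB | [9, -5, -25, -98, 110]
8 | PUSH 23 | [9, -5, -25, -98, 110, 23]
9 | PUSH -32 | [9, -5, -25, -98, 110, 23, -32]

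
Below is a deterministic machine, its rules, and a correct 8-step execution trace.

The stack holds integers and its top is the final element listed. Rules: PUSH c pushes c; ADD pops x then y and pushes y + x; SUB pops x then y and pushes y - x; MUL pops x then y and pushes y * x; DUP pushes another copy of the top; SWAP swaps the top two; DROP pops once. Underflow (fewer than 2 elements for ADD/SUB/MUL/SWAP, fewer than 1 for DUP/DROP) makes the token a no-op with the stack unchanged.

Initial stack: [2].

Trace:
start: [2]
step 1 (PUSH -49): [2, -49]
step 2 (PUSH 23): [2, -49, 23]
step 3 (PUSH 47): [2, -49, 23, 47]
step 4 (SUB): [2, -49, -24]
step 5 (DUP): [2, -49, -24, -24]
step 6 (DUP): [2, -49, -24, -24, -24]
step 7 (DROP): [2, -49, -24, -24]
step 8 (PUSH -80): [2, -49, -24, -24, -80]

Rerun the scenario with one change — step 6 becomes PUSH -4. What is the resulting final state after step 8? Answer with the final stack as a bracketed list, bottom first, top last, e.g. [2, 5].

[2, -49, -24, -24, -80]

(re-executing from step 6 with the substitution; state before step 6: [2, -49, -24, -24])
step 6 (PUSH -4): [2, -49, -24, -24, -4]
step 7 (DROP): [2, -49, -24, -24]
step 8 (PUSH -80): [2, -49, -24, -24, -80]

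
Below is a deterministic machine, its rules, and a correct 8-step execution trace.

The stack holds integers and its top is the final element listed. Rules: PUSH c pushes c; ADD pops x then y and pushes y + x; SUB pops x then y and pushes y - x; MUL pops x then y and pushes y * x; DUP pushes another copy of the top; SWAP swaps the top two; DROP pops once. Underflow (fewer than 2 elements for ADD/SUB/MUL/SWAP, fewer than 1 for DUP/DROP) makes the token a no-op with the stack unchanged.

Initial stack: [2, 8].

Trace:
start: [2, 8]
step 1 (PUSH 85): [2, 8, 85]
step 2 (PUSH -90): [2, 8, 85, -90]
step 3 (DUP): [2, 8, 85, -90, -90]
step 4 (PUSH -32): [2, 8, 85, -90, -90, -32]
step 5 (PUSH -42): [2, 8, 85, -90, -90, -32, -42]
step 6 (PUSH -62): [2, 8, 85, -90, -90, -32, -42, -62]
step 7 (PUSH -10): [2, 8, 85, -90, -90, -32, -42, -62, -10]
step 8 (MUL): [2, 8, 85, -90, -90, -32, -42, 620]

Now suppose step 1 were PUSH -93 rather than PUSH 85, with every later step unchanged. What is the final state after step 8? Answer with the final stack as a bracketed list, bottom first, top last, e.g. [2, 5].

(re-executing from step 1 with the substitution; state before step 1: [2, 8])
step 1 (PUSH -93): [2, 8, -93]
step 2 (PUSH -90): [2, 8, -93, -90]
step 3 (DUP): [2, 8, -93, -90, -90]
step 4 (PUSH -32): [2, 8, -93, -90, -90, -32]
step 5 (PUSH -42): [2, 8, -93, -90, -90, -32, -42]
step 6 (PUSH -62): [2, 8, -93, -90, -90, -32, -42, -62]
step 7 (PUSH -10): [2, 8, -93, -90, -90, -32, -42, -62, -10]
step 8 (MUL): [2, 8, -93, -90, -90, -32, -42, 620]

[2, 8, -93, -90, -90, -32, -42, 620]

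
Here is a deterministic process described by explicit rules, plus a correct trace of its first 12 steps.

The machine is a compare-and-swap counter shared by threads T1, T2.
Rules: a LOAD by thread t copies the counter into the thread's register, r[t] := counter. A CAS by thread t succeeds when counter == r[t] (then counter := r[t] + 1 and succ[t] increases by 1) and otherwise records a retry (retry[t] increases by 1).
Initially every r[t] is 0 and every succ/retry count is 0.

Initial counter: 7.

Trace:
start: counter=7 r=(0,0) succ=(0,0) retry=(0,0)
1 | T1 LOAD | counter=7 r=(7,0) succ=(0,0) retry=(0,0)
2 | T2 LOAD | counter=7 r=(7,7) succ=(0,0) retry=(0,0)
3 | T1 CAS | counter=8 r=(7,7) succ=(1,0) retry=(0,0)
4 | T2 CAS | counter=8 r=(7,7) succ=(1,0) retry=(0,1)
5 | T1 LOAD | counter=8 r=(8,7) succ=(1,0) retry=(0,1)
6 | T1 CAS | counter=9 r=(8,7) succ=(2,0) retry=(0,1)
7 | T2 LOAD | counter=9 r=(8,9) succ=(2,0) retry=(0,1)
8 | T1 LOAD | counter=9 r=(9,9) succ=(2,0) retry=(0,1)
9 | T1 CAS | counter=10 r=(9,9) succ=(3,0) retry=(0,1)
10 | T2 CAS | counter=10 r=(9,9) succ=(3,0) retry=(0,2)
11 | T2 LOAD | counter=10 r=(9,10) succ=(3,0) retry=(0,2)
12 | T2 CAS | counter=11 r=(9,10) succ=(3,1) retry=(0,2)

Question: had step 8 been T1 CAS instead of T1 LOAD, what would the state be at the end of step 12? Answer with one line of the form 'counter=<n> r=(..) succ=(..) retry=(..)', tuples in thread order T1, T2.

counter=11 r=(8,10) succ=(2,2) retry=(2,1)

(re-executing from step 8 with the substitution; state before step 8: counter=9 r=(8,9) succ=(2,0) retry=(0,1))
8 | T1 CAS | counter=9 r=(8,9) succ=(2,0) retry=(1,1)
9 | T1 CAS | counter=9 r=(8,9) succ=(2,0) retry=(2,1)
10 | T2 CAS | counter=10 r=(8,9) succ=(2,1) retry=(2,1)
11 | T2 LOAD | counter=10 r=(8,10) succ=(2,1) retry=(2,1)
12 | T2 CAS | counter=11 r=(8,10) succ=(2,2) retry=(2,1)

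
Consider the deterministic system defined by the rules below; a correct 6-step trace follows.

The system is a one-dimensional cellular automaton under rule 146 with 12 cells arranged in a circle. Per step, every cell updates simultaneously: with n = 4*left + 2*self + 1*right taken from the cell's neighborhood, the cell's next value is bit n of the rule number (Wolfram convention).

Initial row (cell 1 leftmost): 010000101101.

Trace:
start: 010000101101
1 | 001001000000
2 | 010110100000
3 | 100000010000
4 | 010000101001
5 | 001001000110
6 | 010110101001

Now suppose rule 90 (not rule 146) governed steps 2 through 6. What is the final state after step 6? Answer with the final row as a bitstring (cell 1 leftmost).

(re-executing steps 2..6 under rule 90; state before step 2: 001001000000)
2 | 010110100000
3 | 100110010000
4 | 011111101001
5 | 010000100110
6 | 101001011111

101001011111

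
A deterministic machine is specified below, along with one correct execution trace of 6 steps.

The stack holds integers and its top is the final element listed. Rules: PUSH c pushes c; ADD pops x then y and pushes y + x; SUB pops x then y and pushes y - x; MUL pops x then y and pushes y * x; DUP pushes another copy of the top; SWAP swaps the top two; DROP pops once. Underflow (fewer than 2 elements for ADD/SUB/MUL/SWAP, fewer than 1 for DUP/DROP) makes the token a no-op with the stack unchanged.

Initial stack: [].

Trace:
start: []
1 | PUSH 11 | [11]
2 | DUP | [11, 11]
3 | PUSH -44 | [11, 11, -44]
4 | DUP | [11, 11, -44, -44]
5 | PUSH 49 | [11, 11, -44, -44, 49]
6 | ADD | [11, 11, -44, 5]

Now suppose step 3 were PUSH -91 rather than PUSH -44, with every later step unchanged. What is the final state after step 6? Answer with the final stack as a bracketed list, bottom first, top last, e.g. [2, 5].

[11, 11, -91, -42]

(re-executing from step 3 with the substitution; state before step 3: [11, 11])
3 | PUSH -91 | [11, 11, -91]
4 | DUP | [11, 11, -91, -91]
5 | PUSH 49 | [11, 11, -91, -91, 49]
6 | ADD | [11, 11, -91, -42]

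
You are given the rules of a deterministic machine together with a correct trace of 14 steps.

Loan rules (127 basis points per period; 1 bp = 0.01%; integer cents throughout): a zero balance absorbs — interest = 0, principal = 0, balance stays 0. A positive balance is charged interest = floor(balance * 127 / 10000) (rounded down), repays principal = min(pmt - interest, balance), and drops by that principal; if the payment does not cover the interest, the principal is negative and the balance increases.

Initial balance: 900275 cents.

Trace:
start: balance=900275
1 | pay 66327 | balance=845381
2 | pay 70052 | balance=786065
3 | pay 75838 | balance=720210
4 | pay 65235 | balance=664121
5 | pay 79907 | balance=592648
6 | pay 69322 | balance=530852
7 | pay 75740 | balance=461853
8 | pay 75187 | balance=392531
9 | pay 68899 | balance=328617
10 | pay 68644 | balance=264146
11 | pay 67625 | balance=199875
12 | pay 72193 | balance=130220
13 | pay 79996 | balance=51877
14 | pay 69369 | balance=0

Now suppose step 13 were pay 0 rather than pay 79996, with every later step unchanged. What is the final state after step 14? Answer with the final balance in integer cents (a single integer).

(re-executing from step 13 with the substitution; state before step 13: balance=130220)
13 | pay 0 | balance=131873
14 | pay 69369 | balance=64178

64178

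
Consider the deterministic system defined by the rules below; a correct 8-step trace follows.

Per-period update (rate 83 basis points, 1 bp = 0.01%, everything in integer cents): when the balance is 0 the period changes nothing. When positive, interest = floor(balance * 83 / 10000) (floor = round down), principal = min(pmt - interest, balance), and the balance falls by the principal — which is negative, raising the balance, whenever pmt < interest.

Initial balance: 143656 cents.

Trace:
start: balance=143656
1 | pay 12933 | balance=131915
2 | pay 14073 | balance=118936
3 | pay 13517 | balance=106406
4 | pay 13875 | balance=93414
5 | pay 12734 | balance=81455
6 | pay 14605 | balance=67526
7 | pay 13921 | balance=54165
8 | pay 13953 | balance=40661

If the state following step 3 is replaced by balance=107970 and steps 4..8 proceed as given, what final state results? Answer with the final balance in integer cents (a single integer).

state after step 3 := balance=107970
4 | pay 13875 | balance=94991
5 | pay 12734 | balance=83045
6 | pay 14605 | balance=69129
7 | pay 13921 | balance=55781
8 | pay 13953 | balance=42290

42290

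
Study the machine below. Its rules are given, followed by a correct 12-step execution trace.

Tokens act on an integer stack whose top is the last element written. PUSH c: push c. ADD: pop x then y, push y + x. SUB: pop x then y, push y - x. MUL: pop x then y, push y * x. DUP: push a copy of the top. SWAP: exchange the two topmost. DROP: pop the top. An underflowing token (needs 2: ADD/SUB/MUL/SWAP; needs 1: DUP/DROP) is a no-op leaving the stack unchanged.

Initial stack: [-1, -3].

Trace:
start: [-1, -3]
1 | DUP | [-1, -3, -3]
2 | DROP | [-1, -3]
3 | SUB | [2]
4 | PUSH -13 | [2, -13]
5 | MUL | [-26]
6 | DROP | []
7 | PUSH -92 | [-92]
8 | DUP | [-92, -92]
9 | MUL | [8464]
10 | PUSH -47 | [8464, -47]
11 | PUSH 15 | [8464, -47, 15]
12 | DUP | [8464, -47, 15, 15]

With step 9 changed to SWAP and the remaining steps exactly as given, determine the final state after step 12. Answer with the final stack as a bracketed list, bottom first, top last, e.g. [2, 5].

[-92, -92, -47, 15, 15]

(re-executing from step 9 with the substitution; state before step 9: [-92, -92])
9 | SWAP | [-92, -92]
10 | PUSH -47 | [-92, -92, -47]
11 | PUSH 15 | [-92, -92, -47, 15]
12 | DUP | [-92, -92, -47, 15, 15]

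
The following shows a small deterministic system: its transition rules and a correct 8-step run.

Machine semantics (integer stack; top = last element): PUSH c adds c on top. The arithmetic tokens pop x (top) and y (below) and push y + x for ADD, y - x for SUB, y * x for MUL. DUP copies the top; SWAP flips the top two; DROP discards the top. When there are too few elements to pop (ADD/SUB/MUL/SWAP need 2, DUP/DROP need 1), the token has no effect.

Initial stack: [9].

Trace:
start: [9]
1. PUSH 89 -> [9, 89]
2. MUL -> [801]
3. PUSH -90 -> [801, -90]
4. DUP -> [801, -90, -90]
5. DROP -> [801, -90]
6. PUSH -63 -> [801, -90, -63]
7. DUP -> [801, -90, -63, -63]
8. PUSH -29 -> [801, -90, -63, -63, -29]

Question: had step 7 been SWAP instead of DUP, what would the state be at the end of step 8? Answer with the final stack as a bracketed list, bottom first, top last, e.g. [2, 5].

(re-executing from step 7 with the substitution; state before step 7: [801, -90, -63])
7. SWAP -> [801, -63, -90]
8. PUSH -29 -> [801, -63, -90, -29]

[801, -63, -90, -29]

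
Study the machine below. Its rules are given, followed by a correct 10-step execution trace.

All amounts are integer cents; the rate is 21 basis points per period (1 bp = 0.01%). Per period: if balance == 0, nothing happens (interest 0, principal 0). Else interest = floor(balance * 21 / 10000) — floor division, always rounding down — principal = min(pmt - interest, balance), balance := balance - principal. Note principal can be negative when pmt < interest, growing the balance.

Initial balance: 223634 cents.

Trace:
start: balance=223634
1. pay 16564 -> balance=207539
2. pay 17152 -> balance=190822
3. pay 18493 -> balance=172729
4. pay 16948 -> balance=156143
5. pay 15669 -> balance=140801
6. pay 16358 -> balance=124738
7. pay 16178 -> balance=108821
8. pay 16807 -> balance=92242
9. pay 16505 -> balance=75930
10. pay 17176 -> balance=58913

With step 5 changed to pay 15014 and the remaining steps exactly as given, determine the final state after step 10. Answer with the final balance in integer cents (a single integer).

(re-executing from step 5 with the substitution; state before step 5: balance=156143)
5. pay 15014 -> balance=141456
6. pay 16358 -> balance=125395
7. pay 16178 -> balance=109480
8. pay 16807 -> balance=92902
9. pay 16505 -> balance=76592
10. pay 17176 -> balance=59576

59576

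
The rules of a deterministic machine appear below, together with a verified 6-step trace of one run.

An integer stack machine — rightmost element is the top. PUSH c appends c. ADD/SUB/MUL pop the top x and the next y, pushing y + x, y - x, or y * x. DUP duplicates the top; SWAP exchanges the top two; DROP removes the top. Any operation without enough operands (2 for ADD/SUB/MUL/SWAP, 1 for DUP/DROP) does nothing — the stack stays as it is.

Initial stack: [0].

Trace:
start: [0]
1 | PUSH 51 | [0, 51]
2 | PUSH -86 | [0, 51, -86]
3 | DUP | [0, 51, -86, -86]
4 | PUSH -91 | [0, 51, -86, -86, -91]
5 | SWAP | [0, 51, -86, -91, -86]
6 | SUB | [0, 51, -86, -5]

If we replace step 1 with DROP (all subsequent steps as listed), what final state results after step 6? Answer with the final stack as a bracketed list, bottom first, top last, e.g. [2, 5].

[-86, -5]

(re-executing from step 1 with the substitution; state before step 1: [0])
1 | DROP | []
2 | PUSH -86 | [-86]
3 | DUP | [-86, -86]
4 | PUSH -91 | [-86, -86, -91]
5 | SWAP | [-86, -91, -86]
6 | SUB | [-86, -5]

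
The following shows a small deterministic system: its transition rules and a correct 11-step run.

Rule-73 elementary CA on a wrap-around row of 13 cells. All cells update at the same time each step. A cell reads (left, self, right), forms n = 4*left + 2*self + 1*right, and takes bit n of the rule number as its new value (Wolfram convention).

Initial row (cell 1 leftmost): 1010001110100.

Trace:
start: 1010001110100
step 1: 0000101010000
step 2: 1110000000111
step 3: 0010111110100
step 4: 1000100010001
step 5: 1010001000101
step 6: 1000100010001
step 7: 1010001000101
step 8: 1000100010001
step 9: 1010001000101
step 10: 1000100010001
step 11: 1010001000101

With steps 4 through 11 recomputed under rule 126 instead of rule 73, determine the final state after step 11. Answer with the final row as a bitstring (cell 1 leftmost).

0011110111100

(re-executing steps 4..11 under rule 126; state before step 4: 0010111110100)
step 4: 0111100011110
step 5: 1100110110011
step 6: 0111111111110
step 7: 1100000000011
step 8: 0110000000110
step 9: 1111000001111
step 10: 0001100011000
step 11: 0011110111100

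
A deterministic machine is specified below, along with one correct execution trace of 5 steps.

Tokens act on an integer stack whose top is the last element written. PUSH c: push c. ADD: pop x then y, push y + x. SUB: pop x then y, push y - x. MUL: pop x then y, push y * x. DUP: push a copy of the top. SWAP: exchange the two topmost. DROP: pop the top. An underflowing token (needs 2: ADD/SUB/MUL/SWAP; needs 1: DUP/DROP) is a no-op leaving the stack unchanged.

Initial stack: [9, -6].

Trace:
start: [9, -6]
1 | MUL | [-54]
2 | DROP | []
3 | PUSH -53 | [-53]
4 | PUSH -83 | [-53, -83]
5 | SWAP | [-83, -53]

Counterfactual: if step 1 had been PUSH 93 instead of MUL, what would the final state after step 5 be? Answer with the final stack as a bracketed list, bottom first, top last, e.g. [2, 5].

[9, -6, -83, -53]

(re-executing from step 1 with the substitution; state before step 1: [9, -6])
1 | PUSH 93 | [9, -6, 93]
2 | DROP | [9, -6]
3 | PUSH -53 | [9, -6, -53]
4 | PUSH -83 | [9, -6, -53, -83]
5 | SWAP | [9, -6, -83, -53]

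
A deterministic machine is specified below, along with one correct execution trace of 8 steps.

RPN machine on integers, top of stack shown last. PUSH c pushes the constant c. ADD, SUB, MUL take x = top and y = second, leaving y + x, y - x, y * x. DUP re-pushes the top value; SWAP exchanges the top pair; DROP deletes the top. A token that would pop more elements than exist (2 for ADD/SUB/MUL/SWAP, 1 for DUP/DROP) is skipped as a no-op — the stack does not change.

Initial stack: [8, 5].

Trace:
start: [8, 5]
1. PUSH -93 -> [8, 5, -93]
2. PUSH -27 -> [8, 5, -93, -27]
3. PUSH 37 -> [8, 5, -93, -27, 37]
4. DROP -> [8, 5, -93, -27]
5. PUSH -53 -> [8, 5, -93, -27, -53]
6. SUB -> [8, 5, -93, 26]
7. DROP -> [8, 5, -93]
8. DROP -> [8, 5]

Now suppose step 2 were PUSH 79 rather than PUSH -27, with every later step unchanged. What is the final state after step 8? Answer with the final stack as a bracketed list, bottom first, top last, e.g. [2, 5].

(re-executing from step 2 with the substitution; state before step 2: [8, 5, -93])
2. PUSH 79 -> [8, 5, -93, 79]
3. PUSH 37 -> [8, 5, -93, 79, 37]
4. DROP -> [8, 5, -93, 79]
5. PUSH -53 -> [8, 5, -93, 79, -53]
6. SUB -> [8, 5, -93, 132]
7. DROP -> [8, 5, -93]
8. DROP -> [8, 5]

[8, 5]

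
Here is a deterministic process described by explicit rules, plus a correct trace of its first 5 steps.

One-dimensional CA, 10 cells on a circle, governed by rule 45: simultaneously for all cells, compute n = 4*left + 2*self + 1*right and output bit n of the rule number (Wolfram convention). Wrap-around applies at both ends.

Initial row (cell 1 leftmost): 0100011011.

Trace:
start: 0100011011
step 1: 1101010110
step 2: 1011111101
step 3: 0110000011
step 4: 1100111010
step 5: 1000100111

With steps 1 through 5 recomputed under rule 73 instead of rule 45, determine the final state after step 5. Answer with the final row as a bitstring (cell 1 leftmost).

(re-executing steps 1..5 under rule 73; state before step 1: 0100011011)
step 1: 0001011011
step 2: 0100011011
step 3: 0001011011
step 4: 0100011011
step 5: 0001011011

0001011011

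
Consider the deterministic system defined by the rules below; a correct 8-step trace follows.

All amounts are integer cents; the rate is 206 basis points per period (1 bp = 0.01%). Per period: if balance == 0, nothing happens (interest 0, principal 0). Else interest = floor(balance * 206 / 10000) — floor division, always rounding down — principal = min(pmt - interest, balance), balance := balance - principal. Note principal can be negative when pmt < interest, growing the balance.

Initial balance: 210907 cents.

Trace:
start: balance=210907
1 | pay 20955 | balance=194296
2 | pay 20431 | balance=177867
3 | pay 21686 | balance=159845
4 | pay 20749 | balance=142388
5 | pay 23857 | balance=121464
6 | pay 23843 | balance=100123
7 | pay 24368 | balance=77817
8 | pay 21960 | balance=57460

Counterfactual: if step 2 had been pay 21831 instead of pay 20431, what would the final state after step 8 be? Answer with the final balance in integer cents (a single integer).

55878

(re-executing from step 2 with the substitution; state before step 2: balance=194296)
2 | pay 21831 | balance=176467
3 | pay 21686 | balance=158416
4 | pay 20749 | balance=140930
5 | pay 23857 | balance=119976
6 | pay 23843 | balance=98604
7 | pay 24368 | balance=76267
8 | pay 21960 | balance=55878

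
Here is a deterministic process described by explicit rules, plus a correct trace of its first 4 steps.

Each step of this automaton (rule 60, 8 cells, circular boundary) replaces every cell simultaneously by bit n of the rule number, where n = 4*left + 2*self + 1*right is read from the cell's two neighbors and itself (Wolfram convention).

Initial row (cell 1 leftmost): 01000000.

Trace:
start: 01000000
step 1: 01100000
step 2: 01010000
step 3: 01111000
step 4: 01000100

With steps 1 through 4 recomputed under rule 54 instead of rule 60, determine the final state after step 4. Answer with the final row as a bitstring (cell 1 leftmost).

(re-executing steps 1..4 under rule 54; state before step 1: 01000000)
step 1: 11100000
step 2: 00010001
step 3: 10111011
step 4: 01000100

01000100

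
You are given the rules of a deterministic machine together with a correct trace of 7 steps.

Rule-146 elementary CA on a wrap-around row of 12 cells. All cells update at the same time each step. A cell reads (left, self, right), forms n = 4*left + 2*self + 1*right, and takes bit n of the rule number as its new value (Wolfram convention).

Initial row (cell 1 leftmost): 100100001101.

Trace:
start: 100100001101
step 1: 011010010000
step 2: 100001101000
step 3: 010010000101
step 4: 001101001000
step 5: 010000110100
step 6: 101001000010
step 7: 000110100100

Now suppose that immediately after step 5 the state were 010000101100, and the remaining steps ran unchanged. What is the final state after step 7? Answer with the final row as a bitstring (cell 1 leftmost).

000110100100

state after step 5 := 010000101100
step 6: 101001000010
step 7: 000110100100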